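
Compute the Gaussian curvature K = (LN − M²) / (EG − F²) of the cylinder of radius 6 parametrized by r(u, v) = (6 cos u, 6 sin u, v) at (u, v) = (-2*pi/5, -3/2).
K = 0

Coefficients of the first fundamental form: E = 36, F = 0, G = 1.
Coefficients of the second fundamental form: L = -6, M = 0, N = 0.
Assemble K = (LN − M²)/(EG − F²) = 0. At (u, v) = (-2*pi/5, -3/2): K = 0.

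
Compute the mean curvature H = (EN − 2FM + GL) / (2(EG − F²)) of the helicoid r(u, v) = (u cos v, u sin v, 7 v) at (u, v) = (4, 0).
H = 0

With E = 1, F = 0, G = u^2 + 49, L = 0, M = -7/sqrt(u^2 + 49), N = 0, assemble
  H = (EN − 2FM + GL) / (2(EG − F²)) = 0.
At (u, v) = (4, 0): H = 0.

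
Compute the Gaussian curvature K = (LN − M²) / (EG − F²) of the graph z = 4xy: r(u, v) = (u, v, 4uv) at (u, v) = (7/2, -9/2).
K = -16/271441

Coefficients of the first fundamental form: E = 16*v^2 + 1, F = 16*u*v, G = 16*u^2 + 1.
Coefficients of the second fundamental form: L = 0, M = 4/sqrt(16*u^2 + 16*v^2 + 1), N = 0.
Assemble K = (LN − M²)/(EG − F²) = -16/(256*u^4 + 512*u^2*v^2 + 32*u^2 + 256*v^4 + 32*v^2 + 1). At (u, v) = (7/2, -9/2): K = -16/271441.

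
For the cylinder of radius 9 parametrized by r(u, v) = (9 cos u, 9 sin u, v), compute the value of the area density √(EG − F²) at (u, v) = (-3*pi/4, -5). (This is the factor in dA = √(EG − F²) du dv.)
√(EG − F²)|_{(-3*pi/4, -5)} = 9

E = 81, F = 0, G = 1, so EG − F² = 81. Taking the positive square root: √(EG − F²) = 9. At (u, v) = (-3*pi/4, -5): 9.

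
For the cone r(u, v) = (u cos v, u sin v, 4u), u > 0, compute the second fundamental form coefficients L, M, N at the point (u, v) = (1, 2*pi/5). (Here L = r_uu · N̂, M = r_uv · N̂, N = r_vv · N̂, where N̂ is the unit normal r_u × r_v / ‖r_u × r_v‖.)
L = 0;  M = 0;  N = 4*sqrt(17)/17

Compute the unit normal N̂(u, v) = (-4*sqrt(17)*u*cos(v)/(17*Abs(u)), -4*sqrt(17)*u*sin(v)/(17*Abs(u)), sqrt(17)*u/(17*Abs(u))), and the second partials r_uu, r_uv, r_vv. Take dot products:
  L(u, v) = r_uu · N̂ = 0,
  M(u, v) = r_uv · N̂ = 0,
  N(u, v) = r_vv · N̂ = 4*sqrt(17)*u^2/(17*Abs(u)).
Evaluating at (u, v) = (1, 2*pi/5):
  L = 0, M = 0, N = 4*sqrt(17)/17.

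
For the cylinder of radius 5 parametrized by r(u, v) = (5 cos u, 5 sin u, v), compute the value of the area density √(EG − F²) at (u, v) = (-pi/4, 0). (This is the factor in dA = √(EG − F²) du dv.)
√(EG − F²)|_{(-pi/4, 0)} = 5

E = 25, F = 0, G = 1, so EG − F² = 25. Taking the positive square root: √(EG − F²) = 5. At (u, v) = (-pi/4, 0): 5.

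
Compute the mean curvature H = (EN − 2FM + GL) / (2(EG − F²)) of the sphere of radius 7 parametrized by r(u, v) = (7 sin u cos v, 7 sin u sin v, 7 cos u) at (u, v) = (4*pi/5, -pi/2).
H = -1/7

With E = 49, F = 0, G = 49*sin(u)^2, L = -7*sin(u)/Abs(sin(u)), M = 0, N = -7*sin(u)^3/Abs(sin(u)), assemble
  H = (EN − 2FM + GL) / (2(EG − F²)) = -sin(u)/(7*Abs(sin(u))).
At (u, v) = (4*pi/5, -pi/2): H = -1/7.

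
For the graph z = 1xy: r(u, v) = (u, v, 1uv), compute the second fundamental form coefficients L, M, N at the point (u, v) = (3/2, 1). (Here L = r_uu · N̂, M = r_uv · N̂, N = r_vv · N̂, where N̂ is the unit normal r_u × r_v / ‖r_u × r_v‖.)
L = 0;  M = 2*sqrt(17)/17;  N = 0

Compute the unit normal N̂(u, v) = (-v/sqrt(u^2 + v^2 + 1), -u/sqrt(u^2 + v^2 + 1), 1/sqrt(u^2 + v^2 + 1)), and the second partials r_uu, r_uv, r_vv. Take dot products:
  L(u, v) = r_uu · N̂ = 0,
  M(u, v) = r_uv · N̂ = 1/sqrt(u^2 + v^2 + 1),
  N(u, v) = r_vv · N̂ = 0.
Evaluating at (u, v) = (3/2, 1):
  L = 0, M = 2*sqrt(17)/17, N = 0.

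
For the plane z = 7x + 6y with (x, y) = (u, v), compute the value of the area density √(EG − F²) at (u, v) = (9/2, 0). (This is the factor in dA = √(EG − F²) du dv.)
√(EG − F²)|_{(9/2, 0)} = sqrt(86)

E = 50, F = 42, G = 37, so EG − F² = 86. Taking the positive square root: √(EG − F²) = sqrt(86). At (u, v) = (9/2, 0): sqrt(86).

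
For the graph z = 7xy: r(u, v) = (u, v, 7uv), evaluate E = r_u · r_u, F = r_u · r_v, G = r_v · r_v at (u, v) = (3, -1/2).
E = 53/4;  F = -147/2;  G = 442

Partials: r_u = (1, 0, 7*v), r_v = (0, 1, 7*u). As functions of (u, v):
  E = r_u · r_u = 49*v^2 + 1,
  F = r_u · r_v = 49*u*v,
  G = r_v · r_v = 49*u^2 + 1.
Evaluating at (u, v) = (3, -1/2): E = 53/4, F = -147/2, G = 442.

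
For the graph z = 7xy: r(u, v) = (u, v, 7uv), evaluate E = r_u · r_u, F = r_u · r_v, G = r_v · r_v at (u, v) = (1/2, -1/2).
E = 53/4;  F = -49/4;  G = 53/4

Partials: r_u = (1, 0, 7*v), r_v = (0, 1, 7*u). As functions of (u, v):
  E = r_u · r_u = 49*v^2 + 1,
  F = r_u · r_v = 49*u*v,
  G = r_v · r_v = 49*u^2 + 1.
Evaluating at (u, v) = (1/2, -1/2): E = 53/4, F = -49/4, G = 53/4.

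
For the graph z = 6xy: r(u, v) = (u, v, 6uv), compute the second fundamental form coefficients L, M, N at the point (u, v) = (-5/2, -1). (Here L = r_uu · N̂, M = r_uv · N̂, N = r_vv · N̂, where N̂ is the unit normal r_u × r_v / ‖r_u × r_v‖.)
L = 0;  M = 3*sqrt(262)/131;  N = 0

Compute the unit normal N̂(u, v) = (-6*v/sqrt(36*u^2 + 36*v^2 + 1), -6*u/sqrt(36*u^2 + 36*v^2 + 1), 1/sqrt(36*u^2 + 36*v^2 + 1)), and the second partials r_uu, r_uv, r_vv. Take dot products:
  L(u, v) = r_uu · N̂ = 0,
  M(u, v) = r_uv · N̂ = 6/sqrt(36*u^2 + 36*v^2 + 1),
  N(u, v) = r_vv · N̂ = 0.
Evaluating at (u, v) = (-5/2, -1):
  L = 0, M = 3*sqrt(262)/131, N = 0.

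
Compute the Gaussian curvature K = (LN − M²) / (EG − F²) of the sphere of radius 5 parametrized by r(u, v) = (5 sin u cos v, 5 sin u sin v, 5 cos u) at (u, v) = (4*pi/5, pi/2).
K = 1/25

Coefficients of the first fundamental form: E = 25, F = 0, G = 25*sin(u)^2.
Coefficients of the second fundamental form: L = -5*sin(u)/Abs(sin(u)), M = 0, N = -5*sin(u)^3/Abs(sin(u)).
Assemble K = (LN − M²)/(EG − F²) = 1/25. At (u, v) = (4*pi/5, pi/2): K = 1/25.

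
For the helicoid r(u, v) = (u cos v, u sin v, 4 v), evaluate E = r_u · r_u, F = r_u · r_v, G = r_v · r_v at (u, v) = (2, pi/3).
E = 1;  F = 0;  G = 20

Partials: r_u = (cos(v), sin(v), 0), r_v = (-u*sin(v), u*cos(v), 4). As functions of (u, v):
  E = r_u · r_u = 1,
  F = r_u · r_v = 0,
  G = r_v · r_v = u^2 + 16.
Evaluating at (u, v) = (2, pi/3): E = 1, F = 0, G = 20.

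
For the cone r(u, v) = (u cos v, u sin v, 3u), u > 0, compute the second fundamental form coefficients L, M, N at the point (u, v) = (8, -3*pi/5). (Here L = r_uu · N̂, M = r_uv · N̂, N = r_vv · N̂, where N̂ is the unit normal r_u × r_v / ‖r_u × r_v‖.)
L = 0;  M = 0;  N = 12*sqrt(10)/5

Compute the unit normal N̂(u, v) = (-3*sqrt(10)*u*cos(v)/(10*Abs(u)), -3*sqrt(10)*u*sin(v)/(10*Abs(u)), sqrt(10)*u/(10*Abs(u))), and the second partials r_uu, r_uv, r_vv. Take dot products:
  L(u, v) = r_uu · N̂ = 0,
  M(u, v) = r_uv · N̂ = 0,
  N(u, v) = r_vv · N̂ = 3*sqrt(10)*u^2/(10*Abs(u)).
Evaluating at (u, v) = (8, -3*pi/5):
  L = 0, M = 0, N = 12*sqrt(10)/5.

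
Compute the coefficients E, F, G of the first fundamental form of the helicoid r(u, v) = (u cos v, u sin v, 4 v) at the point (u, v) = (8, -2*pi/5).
E = 1;  F = 0;  G = 80

Partials: r_u = (cos(v), sin(v), 0), r_v = (-u*sin(v), u*cos(v), 4). As functions of (u, v):
  E = r_u · r_u = 1,
  F = r_u · r_v = 0,
  G = r_v · r_v = u^2 + 16.
Evaluating at (u, v) = (8, -2*pi/5): E = 1, F = 0, G = 80.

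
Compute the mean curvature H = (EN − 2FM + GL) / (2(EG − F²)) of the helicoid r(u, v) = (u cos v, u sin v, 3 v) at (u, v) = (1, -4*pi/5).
H = 0

With E = 1, F = 0, G = u^2 + 9, L = 0, M = -3/sqrt(u^2 + 9), N = 0, assemble
  H = (EN − 2FM + GL) / (2(EG − F²)) = 0.
At (u, v) = (1, -4*pi/5): H = 0.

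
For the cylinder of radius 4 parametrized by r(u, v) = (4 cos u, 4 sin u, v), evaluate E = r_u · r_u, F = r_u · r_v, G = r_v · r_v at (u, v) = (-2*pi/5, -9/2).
E = 16;  F = 0;  G = 1

Partials: r_u = (-4*sin(u), 4*cos(u), 0), r_v = (0, 0, 1). As functions of (u, v):
  E = r_u · r_u = 16,
  F = r_u · r_v = 0,
  G = r_v · r_v = 1.
Evaluating at (u, v) = (-2*pi/5, -9/2): E = 16, F = 0, G = 1.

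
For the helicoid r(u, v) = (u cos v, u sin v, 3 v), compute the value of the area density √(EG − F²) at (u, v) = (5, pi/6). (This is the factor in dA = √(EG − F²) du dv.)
√(EG − F²)|_{(5, pi/6)} = sqrt(34)

E = 1, F = 0, G = u^2 + 9, so EG − F² = u^2 + 9. Taking the positive square root: √(EG − F²) = sqrt(u^2 + 9). At (u, v) = (5, pi/6): sqrt(34).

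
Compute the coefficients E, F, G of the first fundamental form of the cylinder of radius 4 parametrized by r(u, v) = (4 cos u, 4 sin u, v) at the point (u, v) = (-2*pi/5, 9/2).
E = 16;  F = 0;  G = 1

Partials: r_u = (-4*sin(u), 4*cos(u), 0), r_v = (0, 0, 1). As functions of (u, v):
  E = r_u · r_u = 16,
  F = r_u · r_v = 0,
  G = r_v · r_v = 1.
Evaluating at (u, v) = (-2*pi/5, 9/2): E = 16, F = 0, G = 1.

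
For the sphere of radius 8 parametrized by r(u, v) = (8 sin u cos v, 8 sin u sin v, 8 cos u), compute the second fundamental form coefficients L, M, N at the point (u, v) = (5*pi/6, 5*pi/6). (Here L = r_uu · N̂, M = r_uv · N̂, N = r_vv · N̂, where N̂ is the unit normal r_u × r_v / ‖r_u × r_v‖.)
L = -8;  M = 0;  N = -2

Compute the unit normal N̂(u, v) = (sin(u)^2*cos(v)/Abs(sin(u)), sin(u)^2*sin(v)/Abs(sin(u)), sin(2*u)/(2*Abs(sin(u)))), and the second partials r_uu, r_uv, r_vv. Take dot products:
  L(u, v) = r_uu · N̂ = -8*sin(u)/Abs(sin(u)),
  M(u, v) = r_uv · N̂ = 0,
  N(u, v) = r_vv · N̂ = -8*sin(u)^3/Abs(sin(u)).
Evaluating at (u, v) = (5*pi/6, 5*pi/6):
  L = -8, M = 0, N = -2.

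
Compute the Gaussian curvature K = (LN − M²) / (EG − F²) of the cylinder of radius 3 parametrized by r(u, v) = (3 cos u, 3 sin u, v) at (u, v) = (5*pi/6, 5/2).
K = 0

Coefficients of the first fundamental form: E = 9, F = 0, G = 1.
Coefficients of the second fundamental form: L = -3, M = 0, N = 0.
Assemble K = (LN − M²)/(EG − F²) = 0. At (u, v) = (5*pi/6, 5/2): K = 0.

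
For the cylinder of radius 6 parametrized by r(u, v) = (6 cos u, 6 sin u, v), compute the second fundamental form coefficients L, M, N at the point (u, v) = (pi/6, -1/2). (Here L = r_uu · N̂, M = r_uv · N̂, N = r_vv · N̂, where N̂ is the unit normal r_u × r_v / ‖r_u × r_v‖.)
L = -6;  M = 0;  N = 0

Compute the unit normal N̂(u, v) = (cos(u), sin(u), 0), and the second partials r_uu, r_uv, r_vv. Take dot products:
  L(u, v) = r_uu · N̂ = -6,
  M(u, v) = r_uv · N̂ = 0,
  N(u, v) = r_vv · N̂ = 0.
Evaluating at (u, v) = (pi/6, -1/2):
  L = -6, M = 0, N = 0.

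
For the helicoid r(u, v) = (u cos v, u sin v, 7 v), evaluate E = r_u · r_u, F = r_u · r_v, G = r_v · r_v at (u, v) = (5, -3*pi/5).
E = 1;  F = 0;  G = 74

Partials: r_u = (cos(v), sin(v), 0), r_v = (-u*sin(v), u*cos(v), 7). As functions of (u, v):
  E = r_u · r_u = 1,
  F = r_u · r_v = 0,
  G = r_v · r_v = u^2 + 49.
Evaluating at (u, v) = (5, -3*pi/5): E = 1, F = 0, G = 74.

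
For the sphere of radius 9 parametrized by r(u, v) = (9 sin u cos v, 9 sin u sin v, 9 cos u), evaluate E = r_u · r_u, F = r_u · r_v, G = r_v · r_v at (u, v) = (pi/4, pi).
E = 81;  F = 0;  G = 81/2

Partials: r_u = (9*cos(u)*cos(v), 9*sin(v)*cos(u), -9*sin(u)), r_v = (-9*sin(u)*sin(v), 9*sin(u)*cos(v), 0). As functions of (u, v):
  E = r_u · r_u = 81,
  F = r_u · r_v = 0,
  G = r_v · r_v = 81*sin(u)^2.
Evaluating at (u, v) = (pi/4, pi): E = 81, F = 0, G = 81/2.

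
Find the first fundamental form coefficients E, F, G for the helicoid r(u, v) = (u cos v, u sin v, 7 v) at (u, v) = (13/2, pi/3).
E = 1;  F = 0;  G = 365/4

Partials: r_u = (cos(v), sin(v), 0), r_v = (-u*sin(v), u*cos(v), 7). As functions of (u, v):
  E = r_u · r_u = 1,
  F = r_u · r_v = 0,
  G = r_v · r_v = u^2 + 49.
Evaluating at (u, v) = (13/2, pi/3): E = 1, F = 0, G = 365/4.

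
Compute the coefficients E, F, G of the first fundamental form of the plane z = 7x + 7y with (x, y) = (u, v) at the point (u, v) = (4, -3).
E = 50;  F = 49;  G = 50

Partials: r_u = (1, 0, 7), r_v = (0, 1, 7). As functions of (u, v):
  E = r_u · r_u = 50,
  F = r_u · r_v = 49,
  G = r_v · r_v = 50.
Evaluating at (u, v) = (4, -3): E = 50, F = 49, G = 50.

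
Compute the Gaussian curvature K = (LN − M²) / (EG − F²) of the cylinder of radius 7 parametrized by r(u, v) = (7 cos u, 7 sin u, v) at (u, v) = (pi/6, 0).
K = 0

Coefficients of the first fundamental form: E = 49, F = 0, G = 1.
Coefficients of the second fundamental form: L = -7, M = 0, N = 0.
Assemble K = (LN − M²)/(EG − F²) = 0. At (u, v) = (pi/6, 0): K = 0.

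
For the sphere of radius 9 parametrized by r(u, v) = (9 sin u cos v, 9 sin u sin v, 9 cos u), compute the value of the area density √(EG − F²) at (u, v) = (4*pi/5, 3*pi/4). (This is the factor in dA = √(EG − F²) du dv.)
√(EG − F²)|_{(4*pi/5, 3*pi/4)} = 81*sqrt(10 - 2*sqrt(5))/4

E = 81, F = 0, G = 81*sin(u)^2, so EG − F² = 6561*sin(u)^2. Taking the positive square root: √(EG − F²) = 81*Abs(sin(u)). At (u, v) = (4*pi/5, 3*pi/4): 81*sqrt(10 - 2*sqrt(5))/4.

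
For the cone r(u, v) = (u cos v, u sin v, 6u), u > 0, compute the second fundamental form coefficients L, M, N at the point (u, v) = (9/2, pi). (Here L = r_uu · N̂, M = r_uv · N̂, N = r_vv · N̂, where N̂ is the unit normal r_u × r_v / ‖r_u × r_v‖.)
L = 0;  M = 0;  N = 27*sqrt(37)/37

Compute the unit normal N̂(u, v) = (-6*sqrt(37)*u*cos(v)/(37*Abs(u)), -6*sqrt(37)*u*sin(v)/(37*Abs(u)), sqrt(37)*u/(37*Abs(u))), and the second partials r_uu, r_uv, r_vv. Take dot products:
  L(u, v) = r_uu · N̂ = 0,
  M(u, v) = r_uv · N̂ = 0,
  N(u, v) = r_vv · N̂ = 6*sqrt(37)*u^2/(37*Abs(u)).
Evaluating at (u, v) = (9/2, pi):
  L = 0, M = 0, N = 27*sqrt(37)/37.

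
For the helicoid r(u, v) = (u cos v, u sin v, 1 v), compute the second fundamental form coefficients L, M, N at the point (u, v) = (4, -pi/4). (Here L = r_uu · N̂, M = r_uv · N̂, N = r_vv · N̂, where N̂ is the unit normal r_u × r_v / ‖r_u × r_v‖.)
L = 0;  M = -sqrt(17)/17;  N = 0

Compute the unit normal N̂(u, v) = (sin(v)/sqrt(u^2 + 1), -cos(v)/sqrt(u^2 + 1), u/sqrt(u^2 + 1)), and the second partials r_uu, r_uv, r_vv. Take dot products:
  L(u, v) = r_uu · N̂ = 0,
  M(u, v) = r_uv · N̂ = -1/sqrt(u^2 + 1),
  N(u, v) = r_vv · N̂ = 0.
Evaluating at (u, v) = (4, -pi/4):
  L = 0, M = -sqrt(17)/17, N = 0.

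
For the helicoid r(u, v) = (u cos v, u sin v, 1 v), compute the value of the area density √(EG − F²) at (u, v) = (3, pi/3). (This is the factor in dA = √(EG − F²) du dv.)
√(EG − F²)|_{(3, pi/3)} = sqrt(10)

E = 1, F = 0, G = u^2 + 1, so EG − F² = u^2 + 1. Taking the positive square root: √(EG − F²) = sqrt(u^2 + 1). At (u, v) = (3, pi/3): sqrt(10).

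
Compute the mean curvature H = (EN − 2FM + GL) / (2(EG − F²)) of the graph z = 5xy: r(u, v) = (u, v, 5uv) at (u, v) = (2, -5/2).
H = 5000*sqrt(21)/151263

With E = 25*v^2 + 1, F = 25*u*v, G = 25*u^2 + 1, L = 0, M = 5/sqrt(25*u^2 + 25*v^2 + 1), N = 0, assemble
  H = (EN − 2FM + GL) / (2(EG − F²)) = -125*u*v/(25*u^2 + 25*v^2 + 1)^(3/2).
At (u, v) = (2, -5/2): H = 5000*sqrt(21)/151263.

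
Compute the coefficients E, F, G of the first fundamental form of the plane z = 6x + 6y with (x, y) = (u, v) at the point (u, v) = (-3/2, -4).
E = 37;  F = 36;  G = 37

Partials: r_u = (1, 0, 6), r_v = (0, 1, 6). As functions of (u, v):
  E = r_u · r_u = 37,
  F = r_u · r_v = 36,
  G = r_v · r_v = 37.
Evaluating at (u, v) = (-3/2, -4): E = 37, F = 36, G = 37.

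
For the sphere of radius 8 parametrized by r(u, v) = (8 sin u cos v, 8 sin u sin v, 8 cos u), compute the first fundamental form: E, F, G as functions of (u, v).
E = 64;  F = 0;  G = 64*sin(u)^2

Compute partials: r_u = (8*cos(u)*cos(v), 8*sin(v)*cos(u), -8*sin(u)), r_v = (-8*sin(u)*sin(v), 8*sin(u)*cos(v), 0). Then
  E = r_u · r_u = 64,
  F = r_u · r_v = 0,
  G = r_v · r_v = 64*sin(u)^2.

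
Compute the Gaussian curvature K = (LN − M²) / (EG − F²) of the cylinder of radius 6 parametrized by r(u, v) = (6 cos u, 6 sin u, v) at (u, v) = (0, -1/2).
K = 0

Coefficients of the first fundamental form: E = 36, F = 0, G = 1.
Coefficients of the second fundamental form: L = -6, M = 0, N = 0.
Assemble K = (LN − M²)/(EG − F²) = 0. At (u, v) = (0, -1/2): K = 0.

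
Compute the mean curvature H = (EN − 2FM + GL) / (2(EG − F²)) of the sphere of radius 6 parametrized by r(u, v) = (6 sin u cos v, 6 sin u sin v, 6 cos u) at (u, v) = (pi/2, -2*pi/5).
H = -1/6

With E = 36, F = 0, G = 36*sin(u)^2, L = -6*sin(u)/Abs(sin(u)), M = 0, N = -6*sin(u)^3/Abs(sin(u)), assemble
  H = (EN − 2FM + GL) / (2(EG − F²)) = -sin(u)/(6*Abs(sin(u))).
At (u, v) = (pi/2, -2*pi/5): H = -1/6.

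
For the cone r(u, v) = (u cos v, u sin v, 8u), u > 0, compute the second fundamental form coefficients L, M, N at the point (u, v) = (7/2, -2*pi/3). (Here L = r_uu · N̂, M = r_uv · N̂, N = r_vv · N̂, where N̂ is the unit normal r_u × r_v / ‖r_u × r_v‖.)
L = 0;  M = 0;  N = 28*sqrt(65)/65

Compute the unit normal N̂(u, v) = (-8*sqrt(65)*u*cos(v)/(65*Abs(u)), -8*sqrt(65)*u*sin(v)/(65*Abs(u)), sqrt(65)*u/(65*Abs(u))), and the second partials r_uu, r_uv, r_vv. Take dot products:
  L(u, v) = r_uu · N̂ = 0,
  M(u, v) = r_uv · N̂ = 0,
  N(u, v) = r_vv · N̂ = 8*sqrt(65)*u^2/(65*Abs(u)).
Evaluating at (u, v) = (7/2, -2*pi/3):
  L = 0, M = 0, N = 28*sqrt(65)/65.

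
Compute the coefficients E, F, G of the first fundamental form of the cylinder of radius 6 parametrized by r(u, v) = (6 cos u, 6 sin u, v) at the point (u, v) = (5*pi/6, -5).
E = 36;  F = 0;  G = 1

Partials: r_u = (-6*sin(u), 6*cos(u), 0), r_v = (0, 0, 1). As functions of (u, v):
  E = r_u · r_u = 36,
  F = r_u · r_v = 0,
  G = r_v · r_v = 1.
Evaluating at (u, v) = (5*pi/6, -5): E = 36, F = 0, G = 1.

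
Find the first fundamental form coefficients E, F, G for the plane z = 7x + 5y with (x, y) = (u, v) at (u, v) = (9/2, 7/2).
E = 50;  F = 35;  G = 26

Partials: r_u = (1, 0, 7), r_v = (0, 1, 5). As functions of (u, v):
  E = r_u · r_u = 50,
  F = r_u · r_v = 35,
  G = r_v · r_v = 26.
Evaluating at (u, v) = (9/2, 7/2): E = 50, F = 35, G = 26.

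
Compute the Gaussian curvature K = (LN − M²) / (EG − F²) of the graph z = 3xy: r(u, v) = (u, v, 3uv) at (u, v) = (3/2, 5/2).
K = -36/24025

Coefficients of the first fundamental form: E = 9*v^2 + 1, F = 9*u*v, G = 9*u^2 + 1.
Coefficients of the second fundamental form: L = 0, M = 3/sqrt(9*u^2 + 9*v^2 + 1), N = 0.
Assemble K = (LN − M²)/(EG − F²) = -9/(81*u^4 + 162*u^2*v^2 + 18*u^2 + 81*v^4 + 18*v^2 + 1). At (u, v) = (3/2, 5/2): K = -36/24025.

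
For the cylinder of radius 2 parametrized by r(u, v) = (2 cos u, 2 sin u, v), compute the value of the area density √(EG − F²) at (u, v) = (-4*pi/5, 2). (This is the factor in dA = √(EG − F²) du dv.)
√(EG − F²)|_{(-4*pi/5, 2)} = 2

E = 4, F = 0, G = 1, so EG − F² = 4. Taking the positive square root: √(EG − F²) = 2. At (u, v) = (-4*pi/5, 2): 2.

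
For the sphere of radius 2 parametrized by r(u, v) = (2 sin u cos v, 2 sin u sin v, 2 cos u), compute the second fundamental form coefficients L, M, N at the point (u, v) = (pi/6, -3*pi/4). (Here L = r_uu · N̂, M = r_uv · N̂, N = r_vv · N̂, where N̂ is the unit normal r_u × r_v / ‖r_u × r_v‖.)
L = -2;  M = 0;  N = -1/2

Compute the unit normal N̂(u, v) = (sin(u)^2*cos(v)/Abs(sin(u)), sin(u)^2*sin(v)/Abs(sin(u)), sin(2*u)/(2*Abs(sin(u)))), and the second partials r_uu, r_uv, r_vv. Take dot products:
  L(u, v) = r_uu · N̂ = -2*sin(u)/Abs(sin(u)),
  M(u, v) = r_uv · N̂ = 0,
  N(u, v) = r_vv · N̂ = -2*sin(u)^3/Abs(sin(u)).
Evaluating at (u, v) = (pi/6, -3*pi/4):
  L = -2, M = 0, N = -1/2.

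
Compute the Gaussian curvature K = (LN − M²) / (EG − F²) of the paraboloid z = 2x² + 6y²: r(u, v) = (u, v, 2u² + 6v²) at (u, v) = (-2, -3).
K = 48/1852321

Coefficients of the first fundamental form: E = 16*u^2 + 1, F = 48*u*v, G = 144*v^2 + 1.
Coefficients of the second fundamental form: L = 4/sqrt(16*u^2 + 144*v^2 + 1), M = 0, N = 12/sqrt(16*u^2 + 144*v^2 + 1).
Assemble K = (LN − M²)/(EG − F²) = 48/(256*u^4 + 4608*u^2*v^2 + 32*u^2 + 20736*v^4 + 288*v^2 + 1). At (u, v) = (-2, -3): K = 48/1852321.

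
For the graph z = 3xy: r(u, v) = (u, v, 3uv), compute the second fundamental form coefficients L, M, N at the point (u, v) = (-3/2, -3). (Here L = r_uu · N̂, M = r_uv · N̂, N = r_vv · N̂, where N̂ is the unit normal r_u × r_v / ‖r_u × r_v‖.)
L = 0;  M = 6*sqrt(409)/409;  N = 0

Compute the unit normal N̂(u, v) = (-3*v/sqrt(9*u^2 + 9*v^2 + 1), -3*u/sqrt(9*u^2 + 9*v^2 + 1), 1/sqrt(9*u^2 + 9*v^2 + 1)), and the second partials r_uu, r_uv, r_vv. Take dot products:
  L(u, v) = r_uu · N̂ = 0,
  M(u, v) = r_uv · N̂ = 3/sqrt(9*u^2 + 9*v^2 + 1),
  N(u, v) = r_vv · N̂ = 0.
Evaluating at (u, v) = (-3/2, -3):
  L = 0, M = 6*sqrt(409)/409, N = 0.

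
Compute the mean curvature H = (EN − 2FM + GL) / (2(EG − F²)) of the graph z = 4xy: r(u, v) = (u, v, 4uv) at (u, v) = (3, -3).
H = 576/4913

With E = 16*v^2 + 1, F = 16*u*v, G = 16*u^2 + 1, L = 0, M = 4/sqrt(16*u^2 + 16*v^2 + 1), N = 0, assemble
  H = (EN − 2FM + GL) / (2(EG − F²)) = -64*u*v/(16*u^2 + 16*v^2 + 1)^(3/2).
At (u, v) = (3, -3): H = 576/4913.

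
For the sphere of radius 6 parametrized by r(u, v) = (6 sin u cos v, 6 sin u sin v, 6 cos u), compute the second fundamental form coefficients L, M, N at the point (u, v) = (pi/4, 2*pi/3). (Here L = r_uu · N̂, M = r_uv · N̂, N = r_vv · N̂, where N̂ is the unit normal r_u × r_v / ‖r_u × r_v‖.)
L = -6;  M = 0;  N = -3

Compute the unit normal N̂(u, v) = (sin(u)^2*cos(v)/Abs(sin(u)), sin(u)^2*sin(v)/Abs(sin(u)), sin(2*u)/(2*Abs(sin(u)))), and the second partials r_uu, r_uv, r_vv. Take dot products:
  L(u, v) = r_uu · N̂ = -6*sin(u)/Abs(sin(u)),
  M(u, v) = r_uv · N̂ = 0,
  N(u, v) = r_vv · N̂ = -6*sin(u)^3/Abs(sin(u)).
Evaluating at (u, v) = (pi/4, 2*pi/3):
  L = -6, M = 0, N = -3.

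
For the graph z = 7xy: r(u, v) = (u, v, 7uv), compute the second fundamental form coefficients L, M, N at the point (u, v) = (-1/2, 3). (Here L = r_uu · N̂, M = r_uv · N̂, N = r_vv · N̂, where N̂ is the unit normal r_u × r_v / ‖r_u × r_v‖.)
L = 0;  M = 14*sqrt(1817)/1817;  N = 0

Compute the unit normal N̂(u, v) = (-7*v/sqrt(49*u^2 + 49*v^2 + 1), -7*u/sqrt(49*u^2 + 49*v^2 + 1), 1/sqrt(49*u^2 + 49*v^2 + 1)), and the second partials r_uu, r_uv, r_vv. Take dot products:
  L(u, v) = r_uu · N̂ = 0,
  M(u, v) = r_uv · N̂ = 7/sqrt(49*u^2 + 49*v^2 + 1),
  N(u, v) = r_vv · N̂ = 0.
Evaluating at (u, v) = (-1/2, 3):
  L = 0, M = 14*sqrt(1817)/1817, N = 0.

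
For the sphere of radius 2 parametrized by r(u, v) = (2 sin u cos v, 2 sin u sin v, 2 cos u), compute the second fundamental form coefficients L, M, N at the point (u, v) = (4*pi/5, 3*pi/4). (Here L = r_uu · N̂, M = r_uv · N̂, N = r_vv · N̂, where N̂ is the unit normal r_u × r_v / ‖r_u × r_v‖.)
L = -2;  M = 0;  N = -5/4 + sqrt(5)/4

Compute the unit normal N̂(u, v) = (sin(u)^2*cos(v)/Abs(sin(u)), sin(u)^2*sin(v)/Abs(sin(u)), sin(2*u)/(2*Abs(sin(u)))), and the second partials r_uu, r_uv, r_vv. Take dot products:
  L(u, v) = r_uu · N̂ = -2*sin(u)/Abs(sin(u)),
  M(u, v) = r_uv · N̂ = 0,
  N(u, v) = r_vv · N̂ = -2*sin(u)^3/Abs(sin(u)).
Evaluating at (u, v) = (4*pi/5, 3*pi/4):
  L = -2, M = 0, N = -5/4 + sqrt(5)/4.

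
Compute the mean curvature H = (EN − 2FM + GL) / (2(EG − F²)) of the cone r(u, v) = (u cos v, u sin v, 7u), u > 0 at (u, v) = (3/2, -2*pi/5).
H = 7*sqrt(2)/30

With E = 50, F = 0, G = u^2, L = 0, M = 0, N = 7*sqrt(2)*u^2/(10*Abs(u)), assemble
  H = (EN − 2FM + GL) / (2(EG − F²)) = 7*sqrt(2)/(20*Abs(u)).
At (u, v) = (3/2, -2*pi/5): H = 7*sqrt(2)/30.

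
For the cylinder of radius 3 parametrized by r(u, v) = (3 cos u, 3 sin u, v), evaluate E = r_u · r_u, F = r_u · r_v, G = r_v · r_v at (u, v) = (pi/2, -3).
E = 9;  F = 0;  G = 1

Partials: r_u = (-3*sin(u), 3*cos(u), 0), r_v = (0, 0, 1). As functions of (u, v):
  E = r_u · r_u = 9,
  F = r_u · r_v = 0,
  G = r_v · r_v = 1.
Evaluating at (u, v) = (pi/2, -3): E = 9, F = 0, G = 1.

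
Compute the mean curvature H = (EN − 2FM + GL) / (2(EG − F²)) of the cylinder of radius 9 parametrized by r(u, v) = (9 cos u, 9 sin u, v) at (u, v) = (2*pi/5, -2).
H = -1/18

With E = 81, F = 0, G = 1, L = -9, M = 0, N = 0, assemble
  H = (EN − 2FM + GL) / (2(EG − F²)) = -1/18.
At (u, v) = (2*pi/5, -2): H = -1/18.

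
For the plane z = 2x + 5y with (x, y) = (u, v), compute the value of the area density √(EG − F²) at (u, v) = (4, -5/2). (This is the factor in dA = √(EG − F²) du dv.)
√(EG − F²)|_{(4, -5/2)} = sqrt(30)

E = 5, F = 10, G = 26, so EG − F² = 30. Taking the positive square root: √(EG − F²) = sqrt(30). At (u, v) = (4, -5/2): sqrt(30).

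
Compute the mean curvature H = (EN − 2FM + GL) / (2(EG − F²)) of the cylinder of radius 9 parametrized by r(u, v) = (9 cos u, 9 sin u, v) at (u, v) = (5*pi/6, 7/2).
H = -1/18

With E = 81, F = 0, G = 1, L = -9, M = 0, N = 0, assemble
  H = (EN − 2FM + GL) / (2(EG − F²)) = -1/18.
At (u, v) = (5*pi/6, 7/2): H = -1/18.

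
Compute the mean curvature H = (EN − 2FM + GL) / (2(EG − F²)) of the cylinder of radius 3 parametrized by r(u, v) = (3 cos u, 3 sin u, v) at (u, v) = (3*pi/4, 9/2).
H = -1/6

With E = 9, F = 0, G = 1, L = -3, M = 0, N = 0, assemble
  H = (EN − 2FM + GL) / (2(EG − F²)) = -1/6.
At (u, v) = (3*pi/4, 9/2): H = -1/6.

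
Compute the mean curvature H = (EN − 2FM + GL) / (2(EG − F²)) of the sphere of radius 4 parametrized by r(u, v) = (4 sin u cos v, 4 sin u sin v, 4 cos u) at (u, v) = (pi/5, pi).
H = -1/4

With E = 16, F = 0, G = 16*sin(u)^2, L = -4*sin(u)/Abs(sin(u)), M = 0, N = -4*sin(u)^3/Abs(sin(u)), assemble
  H = (EN − 2FM + GL) / (2(EG − F²)) = -sin(u)/(4*Abs(sin(u))).
At (u, v) = (pi/5, pi): H = -1/4.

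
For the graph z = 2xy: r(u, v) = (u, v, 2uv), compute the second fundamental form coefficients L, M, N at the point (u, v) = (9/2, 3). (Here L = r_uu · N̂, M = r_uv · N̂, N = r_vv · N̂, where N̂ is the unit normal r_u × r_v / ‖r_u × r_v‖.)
L = 0;  M = sqrt(118)/59;  N = 0

Compute the unit normal N̂(u, v) = (-2*v/sqrt(4*u^2 + 4*v^2 + 1), -2*u/sqrt(4*u^2 + 4*v^2 + 1), 1/sqrt(4*u^2 + 4*v^2 + 1)), and the second partials r_uu, r_uv, r_vv. Take dot products:
  L(u, v) = r_uu · N̂ = 0,
  M(u, v) = r_uv · N̂ = 2/sqrt(4*u^2 + 4*v^2 + 1),
  N(u, v) = r_vv · N̂ = 0.
Evaluating at (u, v) = (9/2, 3):
  L = 0, M = sqrt(118)/59, N = 0.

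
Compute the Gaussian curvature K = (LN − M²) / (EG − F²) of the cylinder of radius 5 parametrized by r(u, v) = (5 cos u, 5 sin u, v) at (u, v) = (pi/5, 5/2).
K = 0

Coefficients of the first fundamental form: E = 25, F = 0, G = 1.
Coefficients of the second fundamental form: L = -5, M = 0, N = 0.
Assemble K = (LN − M²)/(EG − F²) = 0. At (u, v) = (pi/5, 5/2): K = 0.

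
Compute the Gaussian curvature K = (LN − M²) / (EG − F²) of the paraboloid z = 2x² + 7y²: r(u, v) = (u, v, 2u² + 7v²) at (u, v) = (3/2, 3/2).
K = 14/57121

Coefficients of the first fundamental form: E = 16*u^2 + 1, F = 56*u*v, G = 196*v^2 + 1.
Coefficients of the second fundamental form: L = 4/sqrt(16*u^2 + 196*v^2 + 1), M = 0, N = 14/sqrt(16*u^2 + 196*v^2 + 1).
Assemble K = (LN − M²)/(EG − F²) = 56/(256*u^4 + 6272*u^2*v^2 + 32*u^2 + 38416*v^4 + 392*v^2 + 1). At (u, v) = (3/2, 3/2): K = 14/57121.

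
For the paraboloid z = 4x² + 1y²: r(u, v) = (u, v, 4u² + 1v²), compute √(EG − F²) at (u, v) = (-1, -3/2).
√(EG − F²)|_{(-1, -3/2)} = sqrt(74)

E = 64*u^2 + 1, F = 16*u*v, G = 4*v^2 + 1; EG − F² = 64*u^2 + 4*v^2 + 1; √(EG − F²) = sqrt(64*u^2 + 4*v^2 + 1). At the given point: sqrt(74).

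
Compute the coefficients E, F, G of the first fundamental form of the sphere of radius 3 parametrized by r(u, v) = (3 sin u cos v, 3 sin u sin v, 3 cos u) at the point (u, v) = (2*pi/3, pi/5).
E = 9;  F = 0;  G = 27/4

Partials: r_u = (3*cos(u)*cos(v), 3*sin(v)*cos(u), -3*sin(u)), r_v = (-3*sin(u)*sin(v), 3*sin(u)*cos(v), 0). As functions of (u, v):
  E = r_u · r_u = 9,
  F = r_u · r_v = 0,
  G = r_v · r_v = 9*sin(u)^2.
Evaluating at (u, v) = (2*pi/3, pi/5): E = 9, F = 0, G = 27/4.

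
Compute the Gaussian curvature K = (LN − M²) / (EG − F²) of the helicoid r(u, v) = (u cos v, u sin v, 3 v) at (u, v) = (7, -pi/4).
K = -9/3364

Coefficients of the first fundamental form: E = 1, F = 0, G = u^2 + 9.
Coefficients of the second fundamental form: L = 0, M = -3/sqrt(u^2 + 9), N = 0.
Assemble K = (LN − M²)/(EG − F²) = -9/(u^2 + 9)^2. At (u, v) = (7, -pi/4): K = -9/3364.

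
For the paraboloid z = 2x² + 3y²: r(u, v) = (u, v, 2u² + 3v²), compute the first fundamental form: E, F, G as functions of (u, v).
E = 16*u^2 + 1;  F = 24*u*v;  G = 36*v^2 + 1

Compute partials: r_u = (1, 0, 4*u), r_v = (0, 1, 6*v). Then
  E = r_u · r_u = 16*u^2 + 1,
  F = r_u · r_v = 24*u*v,
  G = r_v · r_v = 36*v^2 + 1.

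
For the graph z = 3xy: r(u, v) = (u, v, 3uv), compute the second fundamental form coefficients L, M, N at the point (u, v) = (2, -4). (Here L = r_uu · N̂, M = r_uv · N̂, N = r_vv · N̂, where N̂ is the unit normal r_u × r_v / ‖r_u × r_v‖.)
L = 0;  M = 3*sqrt(181)/181;  N = 0

Compute the unit normal N̂(u, v) = (-3*v/sqrt(9*u^2 + 9*v^2 + 1), -3*u/sqrt(9*u^2 + 9*v^2 + 1), 1/sqrt(9*u^2 + 9*v^2 + 1)), and the second partials r_uu, r_uv, r_vv. Take dot products:
  L(u, v) = r_uu · N̂ = 0,
  M(u, v) = r_uv · N̂ = 3/sqrt(9*u^2 + 9*v^2 + 1),
  N(u, v) = r_vv · N̂ = 0.
Evaluating at (u, v) = (2, -4):
  L = 0, M = 3*sqrt(181)/181, N = 0.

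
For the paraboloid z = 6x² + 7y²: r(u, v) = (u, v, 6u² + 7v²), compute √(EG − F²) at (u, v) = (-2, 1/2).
√(EG − F²)|_{(-2, 1/2)} = sqrt(626)

E = 144*u^2 + 1, F = 168*u*v, G = 196*v^2 + 1; EG − F² = 144*u^2 + 196*v^2 + 1; √(EG − F²) = sqrt(144*u^2 + 196*v^2 + 1). At the given point: sqrt(626).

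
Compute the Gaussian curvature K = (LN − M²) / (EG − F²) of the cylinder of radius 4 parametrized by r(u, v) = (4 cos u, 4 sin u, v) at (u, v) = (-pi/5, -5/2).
K = 0

Coefficients of the first fundamental form: E = 16, F = 0, G = 1.
Coefficients of the second fundamental form: L = -4, M = 0, N = 0.
Assemble K = (LN − M²)/(EG − F²) = 0. At (u, v) = (-pi/5, -5/2): K = 0.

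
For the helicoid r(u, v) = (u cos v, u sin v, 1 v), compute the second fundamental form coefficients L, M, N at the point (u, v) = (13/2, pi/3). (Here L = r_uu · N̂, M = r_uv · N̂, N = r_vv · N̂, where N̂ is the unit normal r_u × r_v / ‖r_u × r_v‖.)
L = 0;  M = -2*sqrt(173)/173;  N = 0

Compute the unit normal N̂(u, v) = (sin(v)/sqrt(u^2 + 1), -cos(v)/sqrt(u^2 + 1), u/sqrt(u^2 + 1)), and the second partials r_uu, r_uv, r_vv. Take dot products:
  L(u, v) = r_uu · N̂ = 0,
  M(u, v) = r_uv · N̂ = -1/sqrt(u^2 + 1),
  N(u, v) = r_vv · N̂ = 0.
Evaluating at (u, v) = (13/2, pi/3):
  L = 0, M = -2*sqrt(173)/173, N = 0.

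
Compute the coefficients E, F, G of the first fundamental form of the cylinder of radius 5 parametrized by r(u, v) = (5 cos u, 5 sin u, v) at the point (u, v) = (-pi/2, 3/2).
E = 25;  F = 0;  G = 1

Partials: r_u = (-5*sin(u), 5*cos(u), 0), r_v = (0, 0, 1). As functions of (u, v):
  E = r_u · r_u = 25,
  F = r_u · r_v = 0,
  G = r_v · r_v = 1.
Evaluating at (u, v) = (-pi/2, 3/2): E = 25, F = 0, G = 1.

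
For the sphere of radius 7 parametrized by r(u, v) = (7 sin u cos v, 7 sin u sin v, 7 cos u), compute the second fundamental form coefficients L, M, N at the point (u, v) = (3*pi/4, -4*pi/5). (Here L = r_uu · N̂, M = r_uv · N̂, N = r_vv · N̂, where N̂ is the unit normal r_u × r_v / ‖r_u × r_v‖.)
L = -7;  M = 0;  N = -7/2

Compute the unit normal N̂(u, v) = (sin(u)^2*cos(v)/Abs(sin(u)), sin(u)^2*sin(v)/Abs(sin(u)), sin(2*u)/(2*Abs(sin(u)))), and the second partials r_uu, r_uv, r_vv. Take dot products:
  L(u, v) = r_uu · N̂ = -7*sin(u)/Abs(sin(u)),
  M(u, v) = r_uv · N̂ = 0,
  N(u, v) = r_vv · N̂ = -7*sin(u)^3/Abs(sin(u)).
Evaluating at (u, v) = (3*pi/4, -4*pi/5):
  L = -7, M = 0, N = -7/2.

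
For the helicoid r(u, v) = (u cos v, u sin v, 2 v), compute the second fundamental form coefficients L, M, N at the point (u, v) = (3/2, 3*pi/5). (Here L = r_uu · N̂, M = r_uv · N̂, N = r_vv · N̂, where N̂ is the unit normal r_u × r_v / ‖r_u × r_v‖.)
L = 0;  M = -4/5;  N = 0

Compute the unit normal N̂(u, v) = (2*sin(v)/sqrt(u^2 + 4), -2*cos(v)/sqrt(u^2 + 4), u/sqrt(u^2 + 4)), and the second partials r_uu, r_uv, r_vv. Take dot products:
  L(u, v) = r_uu · N̂ = 0,
  M(u, v) = r_uv · N̂ = -2/sqrt(u^2 + 4),
  N(u, v) = r_vv · N̂ = 0.
Evaluating at (u, v) = (3/2, 3*pi/5):
  L = 0, M = -4/5, N = 0.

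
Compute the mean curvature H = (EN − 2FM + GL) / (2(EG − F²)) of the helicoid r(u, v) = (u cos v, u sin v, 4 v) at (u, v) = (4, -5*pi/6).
H = 0

With E = 1, F = 0, G = u^2 + 16, L = 0, M = -4/sqrt(u^2 + 16), N = 0, assemble
  H = (EN − 2FM + GL) / (2(EG − F²)) = 0.
At (u, v) = (4, -5*pi/6): H = 0.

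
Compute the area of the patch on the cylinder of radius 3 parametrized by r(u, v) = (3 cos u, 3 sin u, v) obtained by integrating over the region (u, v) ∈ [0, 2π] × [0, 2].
Area = 12*pi

Area = ∫∫ √(EG − F²) du dv with √(EG − F²) = 3. Integrating over [0, 2π] × [0, 2] gives 12*pi.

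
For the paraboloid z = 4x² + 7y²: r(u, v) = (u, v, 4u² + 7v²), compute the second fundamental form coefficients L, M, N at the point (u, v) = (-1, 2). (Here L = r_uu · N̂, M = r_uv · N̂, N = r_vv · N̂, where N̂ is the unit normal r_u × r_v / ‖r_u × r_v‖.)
L = 8*sqrt(849)/849;  M = 0;  N = 14*sqrt(849)/849

Compute the unit normal N̂(u, v) = (-8*u/sqrt(64*u^2 + 196*v^2 + 1), -14*v/sqrt(64*u^2 + 196*v^2 + 1), 1/sqrt(64*u^2 + 196*v^2 + 1)), and the second partials r_uu, r_uv, r_vv. Take dot products:
  L(u, v) = r_uu · N̂ = 8/sqrt(64*u^2 + 196*v^2 + 1),
  M(u, v) = r_uv · N̂ = 0,
  N(u, v) = r_vv · N̂ = 14/sqrt(64*u^2 + 196*v^2 + 1).
Evaluating at (u, v) = (-1, 2):
  L = 8*sqrt(849)/849, M = 0, N = 14*sqrt(849)/849.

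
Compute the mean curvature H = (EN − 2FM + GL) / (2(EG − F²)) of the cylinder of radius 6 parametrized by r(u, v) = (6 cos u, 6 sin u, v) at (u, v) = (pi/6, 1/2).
H = -1/12

With E = 36, F = 0, G = 1, L = -6, M = 0, N = 0, assemble
  H = (EN − 2FM + GL) / (2(EG − F²)) = -1/12.
At (u, v) = (pi/6, 1/2): H = -1/12.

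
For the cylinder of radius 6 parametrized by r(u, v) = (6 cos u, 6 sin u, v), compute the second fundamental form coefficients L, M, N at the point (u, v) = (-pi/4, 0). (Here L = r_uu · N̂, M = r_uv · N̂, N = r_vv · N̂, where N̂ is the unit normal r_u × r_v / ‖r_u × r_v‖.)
L = -6;  M = 0;  N = 0

Compute the unit normal N̂(u, v) = (cos(u), sin(u), 0), and the second partials r_uu, r_uv, r_vv. Take dot products:
  L(u, v) = r_uu · N̂ = -6,
  M(u, v) = r_uv · N̂ = 0,
  N(u, v) = r_vv · N̂ = 0.
Evaluating at (u, v) = (-pi/4, 0):
  L = -6, M = 0, N = 0.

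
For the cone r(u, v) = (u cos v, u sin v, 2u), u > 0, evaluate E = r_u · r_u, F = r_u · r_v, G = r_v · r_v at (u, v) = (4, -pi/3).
E = 5;  F = 0;  G = 16

Partials: r_u = (cos(v), sin(v), 2), r_v = (-u*sin(v), u*cos(v), 0). As functions of (u, v):
  E = r_u · r_u = 5,
  F = r_u · r_v = 0,
  G = r_v · r_v = u^2.
Evaluating at (u, v) = (4, -pi/3): E = 5, F = 0, G = 16.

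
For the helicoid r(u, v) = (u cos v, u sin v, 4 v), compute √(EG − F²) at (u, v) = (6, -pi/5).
√(EG − F²)|_{(6, -pi/5)} = 2*sqrt(13)

E = 1, F = 0, G = u^2 + 16; EG − F² = u^2 + 16; √(EG − F²) = sqrt(u^2 + 16). At the given point: 2*sqrt(13).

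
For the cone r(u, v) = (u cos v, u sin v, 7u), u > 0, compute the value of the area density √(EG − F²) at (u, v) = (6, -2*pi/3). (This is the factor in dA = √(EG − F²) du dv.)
√(EG − F²)|_{(6, -2*pi/3)} = 30*sqrt(2)

E = 50, F = 0, G = u^2, so EG − F² = 50*u^2. Taking the positive square root: √(EG − F²) = 5*sqrt(2)*Abs(u). At (u, v) = (6, -2*pi/3): 30*sqrt(2).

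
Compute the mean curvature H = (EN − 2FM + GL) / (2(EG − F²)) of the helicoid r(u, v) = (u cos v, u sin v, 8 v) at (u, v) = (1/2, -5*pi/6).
H = 0

With E = 1, F = 0, G = u^2 + 64, L = 0, M = -8/sqrt(u^2 + 64), N = 0, assemble
  H = (EN − 2FM + GL) / (2(EG − F²)) = 0.
At (u, v) = (1/2, -5*pi/6): H = 0.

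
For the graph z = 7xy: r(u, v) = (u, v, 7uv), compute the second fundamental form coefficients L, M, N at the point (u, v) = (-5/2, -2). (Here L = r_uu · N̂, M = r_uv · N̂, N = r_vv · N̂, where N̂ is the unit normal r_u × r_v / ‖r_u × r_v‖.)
L = 0;  M = 14*sqrt(2013)/2013;  N = 0

Compute the unit normal N̂(u, v) = (-7*v/sqrt(49*u^2 + 49*v^2 + 1), -7*u/sqrt(49*u^2 + 49*v^2 + 1), 1/sqrt(49*u^2 + 49*v^2 + 1)), and the second partials r_uu, r_uv, r_vv. Take dot products:
  L(u, v) = r_uu · N̂ = 0,
  M(u, v) = r_uv · N̂ = 7/sqrt(49*u^2 + 49*v^2 + 1),
  N(u, v) = r_vv · N̂ = 0.
Evaluating at (u, v) = (-5/2, -2):
  L = 0, M = 14*sqrt(2013)/2013, N = 0.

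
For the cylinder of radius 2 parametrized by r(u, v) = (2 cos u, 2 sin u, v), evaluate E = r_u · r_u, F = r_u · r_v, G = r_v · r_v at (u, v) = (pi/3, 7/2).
E = 4;  F = 0;  G = 1

Partials: r_u = (-2*sin(u), 2*cos(u), 0), r_v = (0, 0, 1). As functions of (u, v):
  E = r_u · r_u = 4,
  F = r_u · r_v = 0,
  G = r_v · r_v = 1.
Evaluating at (u, v) = (pi/3, 7/2): E = 4, F = 0, G = 1.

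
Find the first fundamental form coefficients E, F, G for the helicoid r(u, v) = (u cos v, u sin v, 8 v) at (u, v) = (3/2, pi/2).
E = 1;  F = 0;  G = 265/4

Partials: r_u = (cos(v), sin(v), 0), r_v = (-u*sin(v), u*cos(v), 8). As functions of (u, v):
  E = r_u · r_u = 1,
  F = r_u · r_v = 0,
  G = r_v · r_v = u^2 + 64.
Evaluating at (u, v) = (3/2, pi/2): E = 1, F = 0, G = 265/4.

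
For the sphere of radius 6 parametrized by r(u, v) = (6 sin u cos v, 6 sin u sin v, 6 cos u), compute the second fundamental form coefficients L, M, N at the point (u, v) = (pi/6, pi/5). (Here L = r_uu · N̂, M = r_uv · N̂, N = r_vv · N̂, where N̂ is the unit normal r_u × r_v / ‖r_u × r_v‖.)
L = -6;  M = 0;  N = -3/2

Compute the unit normal N̂(u, v) = (sin(u)^2*cos(v)/Abs(sin(u)), sin(u)^2*sin(v)/Abs(sin(u)), sin(2*u)/(2*Abs(sin(u)))), and the second partials r_uu, r_uv, r_vv. Take dot products:
  L(u, v) = r_uu · N̂ = -6*sin(u)/Abs(sin(u)),
  M(u, v) = r_uv · N̂ = 0,
  N(u, v) = r_vv · N̂ = -6*sin(u)^3/Abs(sin(u)).
Evaluating at (u, v) = (pi/6, pi/5):
  L = -6, M = 0, N = -3/2.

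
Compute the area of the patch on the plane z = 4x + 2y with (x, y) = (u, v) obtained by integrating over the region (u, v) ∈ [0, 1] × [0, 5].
Area = 5*sqrt(21)

Area = ∫∫ √(EG − F²) du dv with √(EG − F²) = sqrt(21). Integrating over [0, 1] × [0, 5] gives 5*sqrt(21).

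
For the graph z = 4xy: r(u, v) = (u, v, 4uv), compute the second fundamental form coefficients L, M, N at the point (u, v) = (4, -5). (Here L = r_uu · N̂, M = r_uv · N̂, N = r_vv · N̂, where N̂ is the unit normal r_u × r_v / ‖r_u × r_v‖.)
L = 0;  M = 4*sqrt(73)/219;  N = 0

Compute the unit normal N̂(u, v) = (-4*v/sqrt(16*u^2 + 16*v^2 + 1), -4*u/sqrt(16*u^2 + 16*v^2 + 1), 1/sqrt(16*u^2 + 16*v^2 + 1)), and the second partials r_uu, r_uv, r_vv. Take dot products:
  L(u, v) = r_uu · N̂ = 0,
  M(u, v) = r_uv · N̂ = 4/sqrt(16*u^2 + 16*v^2 + 1),
  N(u, v) = r_vv · N̂ = 0.
Evaluating at (u, v) = (4, -5):
  L = 0, M = 4*sqrt(73)/219, N = 0.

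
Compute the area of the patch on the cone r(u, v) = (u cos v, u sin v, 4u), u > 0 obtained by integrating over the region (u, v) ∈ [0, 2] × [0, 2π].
Area = 4*sqrt(17)*pi

Area = ∫∫ √(EG − F²) du dv with √(EG − F²) = sqrt(17)*Abs(u). Integrating over [0, 2] × [0, 2π] gives 4*sqrt(17)*pi.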